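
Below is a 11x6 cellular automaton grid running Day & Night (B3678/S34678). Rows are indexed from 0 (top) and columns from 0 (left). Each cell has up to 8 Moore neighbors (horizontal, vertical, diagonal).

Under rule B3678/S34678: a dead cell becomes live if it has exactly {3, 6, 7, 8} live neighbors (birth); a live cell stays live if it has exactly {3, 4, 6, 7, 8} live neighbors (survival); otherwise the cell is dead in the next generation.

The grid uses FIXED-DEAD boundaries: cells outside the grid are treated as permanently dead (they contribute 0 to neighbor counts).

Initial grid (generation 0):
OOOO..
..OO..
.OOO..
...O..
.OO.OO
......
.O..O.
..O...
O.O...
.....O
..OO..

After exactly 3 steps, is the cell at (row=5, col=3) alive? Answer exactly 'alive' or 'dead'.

Simulating step by step:
Generation 0 (given above): 22 live cells
Generation 1: 22 live cells
.OOO..
OOO.O.
...OO.
..OO..
...O..
.OOOOO
......
...O..
.O....
.OOO..
......
Generation 2: 18 live cells
OOOO..
.O.OO.
....O.
..OO..
.OO...
..OOO.
......
......
...O..
..O...
..O...
Generation 3: 20 live cells
.OOOO.
OO.OO.
....O.
.OOO..
.O.OO.
.OOO..
...O..
......
......
...O..
......

Cell (5,3) at generation 3: 1 -> alive

Answer: alive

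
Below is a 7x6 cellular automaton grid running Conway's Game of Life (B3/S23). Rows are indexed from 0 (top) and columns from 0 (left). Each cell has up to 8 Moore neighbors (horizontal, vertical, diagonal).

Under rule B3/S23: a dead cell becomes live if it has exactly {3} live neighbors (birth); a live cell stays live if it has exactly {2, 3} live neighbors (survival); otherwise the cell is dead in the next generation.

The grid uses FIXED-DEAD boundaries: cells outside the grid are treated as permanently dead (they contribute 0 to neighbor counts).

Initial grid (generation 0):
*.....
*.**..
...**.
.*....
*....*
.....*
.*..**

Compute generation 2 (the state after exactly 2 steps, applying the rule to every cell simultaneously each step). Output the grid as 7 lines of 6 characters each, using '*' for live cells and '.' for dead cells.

Answer: .*.*..
**..*.
.*...*
...**.
......
....**
....**

Derivation:
Simulating step by step:
Generation 0 (given above): 13 live cells
Generation 1: 12 live cells
.*....
.****.
.*.**.
....*.
......
.....*
....**
Generation 2: 13 live cells
(generation 2 grid is the final answer)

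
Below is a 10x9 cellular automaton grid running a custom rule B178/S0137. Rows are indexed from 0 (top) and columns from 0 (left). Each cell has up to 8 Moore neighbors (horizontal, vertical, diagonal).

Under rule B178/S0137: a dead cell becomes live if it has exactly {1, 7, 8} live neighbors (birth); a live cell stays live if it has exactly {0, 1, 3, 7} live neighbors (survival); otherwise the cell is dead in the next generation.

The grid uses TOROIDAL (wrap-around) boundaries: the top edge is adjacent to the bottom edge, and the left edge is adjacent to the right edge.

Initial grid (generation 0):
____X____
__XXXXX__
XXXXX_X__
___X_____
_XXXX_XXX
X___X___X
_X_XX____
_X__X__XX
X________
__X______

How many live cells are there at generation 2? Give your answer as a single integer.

Answer: 26

Derivation:
Simulating step by step:
Generation 0 (given above): 32 live cells
Generation 1: 26 live cells
____X__X_
________X
XX______X
__X______
__X_X_XXX
________X
___XX_X__
______XX_
____XXX__
X_X_XX__X
Generation 2: 26 live cells
__X______
__XXXXX_X
X__X_____
____X____
__X_X_XX_
_X_______
X_XXX____
__X____XX
__X_X____
X_X______
Population at generation 2: 26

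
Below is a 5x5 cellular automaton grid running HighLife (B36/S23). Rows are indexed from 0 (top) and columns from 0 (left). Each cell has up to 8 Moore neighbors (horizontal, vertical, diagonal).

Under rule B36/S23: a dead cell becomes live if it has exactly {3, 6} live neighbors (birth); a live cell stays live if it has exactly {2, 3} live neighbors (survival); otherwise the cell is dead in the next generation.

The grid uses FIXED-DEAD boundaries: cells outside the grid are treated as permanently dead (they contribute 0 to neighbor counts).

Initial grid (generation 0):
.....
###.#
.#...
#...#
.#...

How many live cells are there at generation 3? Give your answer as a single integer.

Simulating step by step:
Generation 0 (given above): 8 live cells
Generation 1: 8 live cells
.#...
###..
..##.
##...
.....
Generation 2: 9 live cells
###..
#..#.
.#.#.
.##..
.....
Generation 3: 10 live cells
###..
#..#.
##.#.
.##..
.....
Population at generation 3: 10

Answer: 10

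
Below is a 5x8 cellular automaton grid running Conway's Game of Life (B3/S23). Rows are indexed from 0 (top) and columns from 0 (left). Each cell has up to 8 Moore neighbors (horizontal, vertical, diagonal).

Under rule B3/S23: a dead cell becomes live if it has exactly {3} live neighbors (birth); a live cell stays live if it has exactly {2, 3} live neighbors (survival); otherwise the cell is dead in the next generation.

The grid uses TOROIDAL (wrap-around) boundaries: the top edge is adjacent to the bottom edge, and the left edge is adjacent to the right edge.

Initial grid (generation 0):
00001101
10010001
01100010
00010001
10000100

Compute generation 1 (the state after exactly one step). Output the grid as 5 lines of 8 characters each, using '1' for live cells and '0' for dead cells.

Simulating step by step:
Generation 0 (given above): 13 live cells
Generation 1: 22 live cells
(generation 1 grid is the final answer)

Answer: 00001101
11111101
01110010
11100011
10000101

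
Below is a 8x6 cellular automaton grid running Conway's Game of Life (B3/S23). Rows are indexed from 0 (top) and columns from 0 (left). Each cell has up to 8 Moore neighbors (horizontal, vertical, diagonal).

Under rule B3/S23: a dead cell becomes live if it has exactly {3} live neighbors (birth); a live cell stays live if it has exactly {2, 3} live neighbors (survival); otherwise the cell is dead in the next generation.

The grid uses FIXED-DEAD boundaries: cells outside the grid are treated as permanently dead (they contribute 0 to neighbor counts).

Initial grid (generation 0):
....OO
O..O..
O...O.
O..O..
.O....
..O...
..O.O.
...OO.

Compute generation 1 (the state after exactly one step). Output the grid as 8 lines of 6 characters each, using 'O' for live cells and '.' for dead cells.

Answer: ....O.
...O.O
OO.OO.
OO....
.OO...
.OOO..
..O.O.
...OO.

Derivation:
Simulating step by step:
Generation 0 (given above): 14 live cells
Generation 1: 18 live cells
(generation 1 grid is the final answer)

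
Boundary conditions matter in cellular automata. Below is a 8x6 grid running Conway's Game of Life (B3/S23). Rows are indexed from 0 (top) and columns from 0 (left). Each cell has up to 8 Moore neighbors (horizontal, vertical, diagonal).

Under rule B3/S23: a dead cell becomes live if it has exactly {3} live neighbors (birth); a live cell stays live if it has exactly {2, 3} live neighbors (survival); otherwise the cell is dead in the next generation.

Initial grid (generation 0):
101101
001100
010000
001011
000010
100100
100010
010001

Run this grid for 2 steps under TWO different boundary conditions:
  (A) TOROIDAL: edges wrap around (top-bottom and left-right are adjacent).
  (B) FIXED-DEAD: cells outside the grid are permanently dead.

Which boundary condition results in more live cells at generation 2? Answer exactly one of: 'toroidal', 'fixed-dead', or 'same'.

Under TOROIDAL boundary, generation 2:
100001
111100
101000
000101
000000
000110
110011
000100
Population = 17

Under FIXED-DEAD boundary, generation 2:
001010
010001
001000
000100
000000
000100
000110
000000
Population = 9

Comparison: toroidal=17, fixed-dead=9 -> toroidal

Answer: toroidal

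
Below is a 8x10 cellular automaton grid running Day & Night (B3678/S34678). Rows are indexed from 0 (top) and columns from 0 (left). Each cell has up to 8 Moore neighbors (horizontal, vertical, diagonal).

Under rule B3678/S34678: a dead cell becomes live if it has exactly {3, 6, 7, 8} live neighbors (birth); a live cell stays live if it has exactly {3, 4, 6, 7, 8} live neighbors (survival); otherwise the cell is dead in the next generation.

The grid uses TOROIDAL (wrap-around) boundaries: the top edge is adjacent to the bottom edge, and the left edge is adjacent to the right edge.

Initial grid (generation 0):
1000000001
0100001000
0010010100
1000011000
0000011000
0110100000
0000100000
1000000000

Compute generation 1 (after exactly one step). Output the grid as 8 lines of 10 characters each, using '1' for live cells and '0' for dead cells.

Answer: 1100000000
1000000000
0100010000
0000110100
0100111000
0001000000
0101000000
0000000001

Derivation:
Simulating step by step:
Generation 0 (given above): 17 live cells
Generation 1: 16 live cells
(generation 1 grid is the final answer)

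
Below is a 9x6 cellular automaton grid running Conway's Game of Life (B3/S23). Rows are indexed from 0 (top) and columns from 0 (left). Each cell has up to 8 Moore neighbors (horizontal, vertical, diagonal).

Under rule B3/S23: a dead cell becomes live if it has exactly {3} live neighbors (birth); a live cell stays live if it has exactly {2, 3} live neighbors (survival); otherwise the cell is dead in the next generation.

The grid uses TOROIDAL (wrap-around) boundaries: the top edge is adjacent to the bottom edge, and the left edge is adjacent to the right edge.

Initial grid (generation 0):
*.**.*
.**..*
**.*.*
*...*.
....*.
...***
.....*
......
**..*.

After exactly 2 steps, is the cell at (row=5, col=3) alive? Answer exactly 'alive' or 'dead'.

Simulating step by step:
Generation 0 (given above): 21 live cells
Generation 1: 16 live cells
...*..
......
...*..
**.**.
......
...*.*
.....*
*....*
*****.
Generation 2: 22 live cells
.*.**.
......
..***.
..***.
*.**.*
....*.
.....*
..**..
*****.

Cell (5,3) at generation 2: 0 -> dead

Answer: dead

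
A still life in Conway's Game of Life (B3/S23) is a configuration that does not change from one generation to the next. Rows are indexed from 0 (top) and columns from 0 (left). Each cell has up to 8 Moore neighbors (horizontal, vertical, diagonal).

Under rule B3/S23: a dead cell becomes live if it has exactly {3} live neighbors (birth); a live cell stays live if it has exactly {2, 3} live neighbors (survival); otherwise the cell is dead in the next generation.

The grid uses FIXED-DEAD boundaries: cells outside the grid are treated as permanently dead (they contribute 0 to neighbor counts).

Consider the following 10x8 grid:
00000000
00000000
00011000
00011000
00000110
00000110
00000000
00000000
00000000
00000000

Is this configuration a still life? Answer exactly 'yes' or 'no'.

Answer: no

Derivation:
Compute generation 1 and compare to generation 0 (given above):
Generation 1:
00000000
00000000
00011000
00010000
00000010
00000110
00000000
00000000
00000000
00000000
Cell (3,4) differs: gen0=1 vs gen1=0 -> NOT a still life.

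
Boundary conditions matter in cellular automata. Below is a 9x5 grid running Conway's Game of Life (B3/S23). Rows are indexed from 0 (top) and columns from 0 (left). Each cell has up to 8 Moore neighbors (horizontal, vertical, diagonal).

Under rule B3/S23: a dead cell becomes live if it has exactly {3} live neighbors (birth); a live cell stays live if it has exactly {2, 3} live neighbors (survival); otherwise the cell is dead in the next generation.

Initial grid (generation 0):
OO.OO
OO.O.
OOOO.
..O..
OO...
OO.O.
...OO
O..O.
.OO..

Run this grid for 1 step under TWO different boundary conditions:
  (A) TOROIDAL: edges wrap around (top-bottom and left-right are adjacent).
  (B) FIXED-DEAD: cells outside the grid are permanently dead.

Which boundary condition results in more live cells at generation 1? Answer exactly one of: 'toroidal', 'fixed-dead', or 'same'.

Under TOROIDAL boundary, generation 1:
...O.
.....
O..O.
...OO
O...O
.O.O.
.O.O.
OO.O.
.....
Population = 14

Under FIXED-DEAD boundary, generation 1:
OO.OO
.....
O..O.
...O.
O....
OO.OO
OO.OO
.O.OO
.OO..
Population = 21

Comparison: toroidal=14, fixed-dead=21 -> fixed-dead

Answer: fixed-dead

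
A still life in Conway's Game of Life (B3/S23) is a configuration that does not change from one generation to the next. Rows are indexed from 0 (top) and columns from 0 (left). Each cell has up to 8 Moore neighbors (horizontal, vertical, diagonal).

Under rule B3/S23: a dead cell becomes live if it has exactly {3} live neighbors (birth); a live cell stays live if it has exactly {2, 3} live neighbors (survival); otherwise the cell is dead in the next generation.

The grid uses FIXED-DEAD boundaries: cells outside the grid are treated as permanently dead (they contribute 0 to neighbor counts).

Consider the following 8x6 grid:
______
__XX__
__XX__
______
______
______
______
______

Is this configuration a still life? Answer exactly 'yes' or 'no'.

Compute generation 1 and compare to generation 0 (given above):
Generation 1:
______
__XX__
__XX__
______
______
______
______
______
The grids are IDENTICAL -> still life.

Answer: yes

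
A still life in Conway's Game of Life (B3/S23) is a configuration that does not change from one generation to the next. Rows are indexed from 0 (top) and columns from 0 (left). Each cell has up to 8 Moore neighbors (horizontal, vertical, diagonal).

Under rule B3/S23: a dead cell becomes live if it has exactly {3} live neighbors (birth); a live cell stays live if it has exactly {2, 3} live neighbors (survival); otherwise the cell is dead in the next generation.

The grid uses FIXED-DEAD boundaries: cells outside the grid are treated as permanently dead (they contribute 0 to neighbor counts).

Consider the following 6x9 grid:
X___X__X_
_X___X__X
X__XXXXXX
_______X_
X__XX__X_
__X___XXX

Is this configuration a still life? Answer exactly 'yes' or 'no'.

Compute generation 1 and compare to generation 0 (given above):
Generation 1:
_________
XX_X____X
____XX__X
_________
___X_____
___X__XXX
Cell (0,0) differs: gen0=1 vs gen1=0 -> NOT a still life.

Answer: no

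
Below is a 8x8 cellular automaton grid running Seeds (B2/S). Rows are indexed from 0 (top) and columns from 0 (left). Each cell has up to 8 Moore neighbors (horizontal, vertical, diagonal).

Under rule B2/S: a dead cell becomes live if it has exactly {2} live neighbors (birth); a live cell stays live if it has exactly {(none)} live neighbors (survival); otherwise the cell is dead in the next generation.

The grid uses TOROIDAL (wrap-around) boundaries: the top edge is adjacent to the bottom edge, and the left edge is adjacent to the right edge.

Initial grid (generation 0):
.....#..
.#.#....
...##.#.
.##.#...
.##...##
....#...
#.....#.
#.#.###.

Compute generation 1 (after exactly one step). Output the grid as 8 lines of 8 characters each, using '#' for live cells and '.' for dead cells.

Answer: #......#
......#.
#.......
........
....#...
..##....
........
...#....

Derivation:
Simulating step by step:
Generation 0 (given above): 21 live cells
Generation 1: 8 live cells
(generation 1 grid is the final answer)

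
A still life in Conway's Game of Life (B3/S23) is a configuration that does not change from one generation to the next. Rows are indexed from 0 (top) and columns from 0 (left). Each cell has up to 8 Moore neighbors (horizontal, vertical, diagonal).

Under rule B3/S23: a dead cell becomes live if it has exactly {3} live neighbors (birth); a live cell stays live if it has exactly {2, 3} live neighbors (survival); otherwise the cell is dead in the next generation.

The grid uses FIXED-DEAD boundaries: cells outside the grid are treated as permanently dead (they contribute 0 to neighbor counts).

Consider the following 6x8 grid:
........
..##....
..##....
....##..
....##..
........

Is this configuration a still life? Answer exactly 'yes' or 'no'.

Answer: no

Derivation:
Compute generation 1 and compare to generation 0 (given above):
Generation 1:
........
..##....
..#.....
.....#..
....##..
........
Cell (2,3) differs: gen0=1 vs gen1=0 -> NOT a still life.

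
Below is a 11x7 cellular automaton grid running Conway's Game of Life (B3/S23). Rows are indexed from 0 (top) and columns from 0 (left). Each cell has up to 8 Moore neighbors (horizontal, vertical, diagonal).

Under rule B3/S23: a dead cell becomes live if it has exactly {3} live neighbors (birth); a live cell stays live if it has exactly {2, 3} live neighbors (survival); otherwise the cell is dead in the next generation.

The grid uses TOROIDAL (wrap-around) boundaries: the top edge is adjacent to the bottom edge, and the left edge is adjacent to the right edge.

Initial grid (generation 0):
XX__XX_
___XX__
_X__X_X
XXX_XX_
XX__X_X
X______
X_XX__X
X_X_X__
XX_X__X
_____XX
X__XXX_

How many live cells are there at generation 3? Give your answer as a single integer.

Answer: 26

Derivation:
Simulating step by step:
Generation 0 (given above): 36 live cells
Generation 1: 33 live cells
XXX____
_XXX__X
_X____X
__X_X__
__XXX__
__XX_X_
X_XX__X
____XX_
_XXXX__
_XXX___
XX_X___
Generation 2: 22 live cells
______X
___X__X
_X___X_
_XX_XX_
_X___X_
_____XX
_XX___X
X____XX
_X___X_
_______
___X___
Generation 3: 26 live cells
_______
X____XX
XX_X_XX
XXX_XXX
XXX____
_XX__XX
_X_____
__X__X_
X____X_
_______
_______
Population at generation 3: 26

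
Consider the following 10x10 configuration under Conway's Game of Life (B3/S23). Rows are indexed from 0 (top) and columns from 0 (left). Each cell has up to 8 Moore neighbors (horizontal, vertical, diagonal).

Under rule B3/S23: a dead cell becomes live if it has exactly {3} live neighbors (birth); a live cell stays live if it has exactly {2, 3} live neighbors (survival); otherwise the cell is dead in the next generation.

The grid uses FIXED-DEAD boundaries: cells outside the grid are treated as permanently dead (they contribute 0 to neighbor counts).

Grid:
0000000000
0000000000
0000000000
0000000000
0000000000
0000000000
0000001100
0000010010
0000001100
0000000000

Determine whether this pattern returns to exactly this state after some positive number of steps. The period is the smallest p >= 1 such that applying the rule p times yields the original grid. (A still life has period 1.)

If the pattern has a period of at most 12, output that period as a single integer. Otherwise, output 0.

Answer: 1

Derivation:
Simulating and comparing each generation to the original:
Gen 0 (original, given above): 6 live cells
Gen 1: 6 live cells, MATCHES original -> period = 1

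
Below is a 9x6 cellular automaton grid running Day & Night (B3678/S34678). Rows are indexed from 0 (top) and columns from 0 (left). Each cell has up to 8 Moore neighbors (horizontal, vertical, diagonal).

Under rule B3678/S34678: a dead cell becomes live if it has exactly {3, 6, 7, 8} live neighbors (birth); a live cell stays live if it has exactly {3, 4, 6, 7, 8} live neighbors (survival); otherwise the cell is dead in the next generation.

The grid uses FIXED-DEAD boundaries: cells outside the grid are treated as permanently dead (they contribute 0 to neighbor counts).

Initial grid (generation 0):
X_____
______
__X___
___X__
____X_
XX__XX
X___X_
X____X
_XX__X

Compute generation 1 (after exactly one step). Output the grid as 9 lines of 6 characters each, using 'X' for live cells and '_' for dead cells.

Simulating step by step:
Generation 0 (given above): 15 live cells
Generation 1: 9 live cells
(generation 1 grid is the final answer)

Answer: ______
______
______
______
___XXX
___XXX
X___X_
____X_
______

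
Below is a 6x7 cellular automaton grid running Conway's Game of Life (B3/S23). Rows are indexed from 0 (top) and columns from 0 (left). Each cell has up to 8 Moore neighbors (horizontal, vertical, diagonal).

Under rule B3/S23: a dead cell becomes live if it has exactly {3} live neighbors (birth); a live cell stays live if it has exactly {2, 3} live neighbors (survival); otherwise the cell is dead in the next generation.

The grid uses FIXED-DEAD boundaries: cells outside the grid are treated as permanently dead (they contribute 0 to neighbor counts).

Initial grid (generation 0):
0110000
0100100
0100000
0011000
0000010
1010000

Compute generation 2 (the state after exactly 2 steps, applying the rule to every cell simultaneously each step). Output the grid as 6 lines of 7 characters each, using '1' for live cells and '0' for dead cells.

Answer: 1110000
1000000
1100000
0000000
0111000
0010000

Derivation:
Simulating step by step:
Generation 0 (given above): 10 live cells
Generation 1: 10 live cells
0110000
1100000
0101000
0010000
0111000
0000000
Generation 2: 10 live cells
(generation 2 grid is the final answer)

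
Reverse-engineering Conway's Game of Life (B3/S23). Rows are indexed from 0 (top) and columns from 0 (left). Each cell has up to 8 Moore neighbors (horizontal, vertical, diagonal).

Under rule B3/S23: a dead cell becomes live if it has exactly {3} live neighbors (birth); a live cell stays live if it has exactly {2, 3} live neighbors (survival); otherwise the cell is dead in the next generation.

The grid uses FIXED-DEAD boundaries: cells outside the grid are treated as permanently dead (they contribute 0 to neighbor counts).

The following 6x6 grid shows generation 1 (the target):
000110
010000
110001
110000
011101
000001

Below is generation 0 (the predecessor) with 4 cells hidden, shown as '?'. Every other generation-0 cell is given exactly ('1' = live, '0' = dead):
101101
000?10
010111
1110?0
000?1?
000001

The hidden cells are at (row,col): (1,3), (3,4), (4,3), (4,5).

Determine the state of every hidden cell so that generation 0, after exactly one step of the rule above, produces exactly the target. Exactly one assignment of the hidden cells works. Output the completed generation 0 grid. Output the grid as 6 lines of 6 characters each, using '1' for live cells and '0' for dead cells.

Answer: 101101
000010
010111
111010
000111
000001

Derivation:
Hidden generation-0 cells (in order): (1,3), (3,4), (4,3), (4,5).
A hidden cell only influences target cells in its own 3x3 neighborhood. Try each of the 2^4 = 16 assignments, step the completed generation 0 forward once under B3/S23, and compare with the target:
  (1,3)=0 (3,4)=0 (4,3)=0 (4,5)=0 -> step gives (2,3)='1' but target has '0' -> reject
  (1,3)=0 (3,4)=0 (4,3)=0 (4,5)=1 -> step gives (2,3)='1' but target has '0' -> reject
  (1,3)=0 (3,4)=0 (4,3)=1 (4,5)=0 -> step gives (2,3)='1' but target has '0' -> reject
  (1,3)=0 (3,4)=0 (4,3)=1 (4,5)=1 -> step gives (2,3)='1' but target has '0' -> reject
  (1,3)=0 (3,4)=1 (4,3)=0 (4,5)=0 -> step gives (3,2)='1' but target has '0' -> reject
  (1,3)=0 (3,4)=1 (4,3)=0 (4,5)=1 -> step gives (3,2)='1' but target has '0' -> reject
  (1,3)=0 (3,4)=1 (4,3)=1 (4,5)=0 -> step gives (4,4)='1' but target has '0' -> reject
  (1,3)=0 (3,4)=1 (4,3)=1 (4,5)=1 -> step reproduces the target at every cell -> ACCEPT
  (1,3)=1 (3,4)=0 (4,3)=0 (4,5)=0 -> step gives (0,2)='1' but target has '0' -> reject
  (1,3)=1 (3,4)=0 (4,3)=0 (4,5)=1 -> step gives (0,2)='1' but target has '0' -> reject
  (1,3)=1 (3,4)=0 (4,3)=1 (4,5)=0 -> step gives (0,2)='1' but target has '0' -> reject
  (1,3)=1 (3,4)=0 (4,3)=1 (4,5)=1 -> step gives (0,2)='1' but target has '0' -> reject
  (1,3)=1 (3,4)=1 (4,3)=0 (4,5)=0 -> step gives (0,2)='1' but target has '0' -> reject
  (1,3)=1 (3,4)=1 (4,3)=0 (4,5)=1 -> step gives (0,2)='1' but target has '0' -> reject
  (1,3)=1 (3,4)=1 (4,3)=1 (4,5)=0 -> step gives (0,2)='1' but target has '0' -> reject
  (1,3)=1 (3,4)=1 (4,3)=1 (4,5)=1 -> step gives (0,2)='1' but target has '0' -> reject
Unique solution: (1,3)=dead, (3,4)=live, (4,3)=live, (4,5)=live.
Check: live-neighbor counts of every cell in the completed generation 0:
021231
234554
334443
234665
233343
001242
Applying B3/S23 to generation 0 with these counts gives:
000110
010000
110001
110000
011101
000001
which matches the target exactly.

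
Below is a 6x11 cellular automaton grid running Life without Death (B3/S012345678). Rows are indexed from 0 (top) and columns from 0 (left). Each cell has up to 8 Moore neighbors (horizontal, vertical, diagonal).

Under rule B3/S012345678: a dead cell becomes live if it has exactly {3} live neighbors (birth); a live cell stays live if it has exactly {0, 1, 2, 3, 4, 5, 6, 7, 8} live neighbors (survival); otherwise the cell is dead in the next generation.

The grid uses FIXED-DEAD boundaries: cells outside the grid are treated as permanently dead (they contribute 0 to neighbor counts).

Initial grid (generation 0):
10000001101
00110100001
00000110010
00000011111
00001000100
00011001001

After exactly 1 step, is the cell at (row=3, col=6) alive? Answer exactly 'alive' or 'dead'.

Answer: alive

Derivation:
Simulating step by step:
Generation 0 (given above): 22 live cells
Generation 1: 31 live cells
10000001111
00111101101
00001110010
00000011111
00011110101
00011001001

Cell (3,6) at generation 1: 1 -> alive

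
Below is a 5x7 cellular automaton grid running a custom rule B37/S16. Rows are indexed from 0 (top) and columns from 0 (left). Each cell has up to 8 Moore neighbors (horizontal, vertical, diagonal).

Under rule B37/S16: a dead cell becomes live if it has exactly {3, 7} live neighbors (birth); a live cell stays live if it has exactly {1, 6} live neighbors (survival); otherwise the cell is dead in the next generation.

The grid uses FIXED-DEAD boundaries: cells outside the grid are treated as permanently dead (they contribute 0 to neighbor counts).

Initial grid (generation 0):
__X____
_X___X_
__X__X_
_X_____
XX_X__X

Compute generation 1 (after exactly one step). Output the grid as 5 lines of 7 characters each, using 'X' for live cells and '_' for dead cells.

Answer: __X____
__X__X_
_X___X_
X______
__X____

Derivation:
Simulating step by step:
Generation 0 (given above): 10 live cells
Generation 1: 7 live cells
(generation 1 grid is the final answer)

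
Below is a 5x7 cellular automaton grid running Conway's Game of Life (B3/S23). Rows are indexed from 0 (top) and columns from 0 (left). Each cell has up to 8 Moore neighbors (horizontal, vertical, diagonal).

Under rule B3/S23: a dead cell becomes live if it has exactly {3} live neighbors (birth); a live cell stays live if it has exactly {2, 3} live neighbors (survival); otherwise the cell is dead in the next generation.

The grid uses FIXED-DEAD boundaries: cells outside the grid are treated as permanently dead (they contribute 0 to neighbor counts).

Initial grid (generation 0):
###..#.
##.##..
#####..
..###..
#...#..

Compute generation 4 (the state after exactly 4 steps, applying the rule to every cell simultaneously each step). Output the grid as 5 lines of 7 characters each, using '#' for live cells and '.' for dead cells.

Simulating step by step:
Generation 0 (given above): 18 live cells
Generation 1: 10 live cells
#.###..
.....#.
#....#.
#....#.
....#..
Generation 2: 10 live cells
...##..
.#.#.#.
....###
....##.
.......
Generation 3: 10 live cells
..###..
..##..#
...#..#
....#.#
.......
Generation 4: 8 live cells
(generation 4 grid is the final answer)

Answer: ..#.#..
.....#.
..###.#
.....#.
.......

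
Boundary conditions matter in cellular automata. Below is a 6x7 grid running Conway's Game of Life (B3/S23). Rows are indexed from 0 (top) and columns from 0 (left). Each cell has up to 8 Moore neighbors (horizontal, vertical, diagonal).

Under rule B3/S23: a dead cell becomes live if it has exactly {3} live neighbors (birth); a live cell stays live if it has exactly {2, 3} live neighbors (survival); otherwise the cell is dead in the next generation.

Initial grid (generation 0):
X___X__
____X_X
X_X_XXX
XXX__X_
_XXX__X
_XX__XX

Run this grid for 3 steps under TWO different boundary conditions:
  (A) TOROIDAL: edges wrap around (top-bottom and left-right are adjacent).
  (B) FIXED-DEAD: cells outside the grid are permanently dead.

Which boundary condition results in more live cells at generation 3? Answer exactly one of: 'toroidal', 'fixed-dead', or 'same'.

Answer: fixed-dead

Derivation:
Under TOROIDAL boundary, generation 3:
___XX__
____XX_
___X_X_
____X__
___XXX_
____XXX
Population = 13

Under FIXED-DEAD boundary, generation 3:
____XX_
__XXXX_
XX_X_X_
_X__XX_
_X____X
__X__XX
Population = 18

Comparison: toroidal=13, fixed-dead=18 -> fixed-dead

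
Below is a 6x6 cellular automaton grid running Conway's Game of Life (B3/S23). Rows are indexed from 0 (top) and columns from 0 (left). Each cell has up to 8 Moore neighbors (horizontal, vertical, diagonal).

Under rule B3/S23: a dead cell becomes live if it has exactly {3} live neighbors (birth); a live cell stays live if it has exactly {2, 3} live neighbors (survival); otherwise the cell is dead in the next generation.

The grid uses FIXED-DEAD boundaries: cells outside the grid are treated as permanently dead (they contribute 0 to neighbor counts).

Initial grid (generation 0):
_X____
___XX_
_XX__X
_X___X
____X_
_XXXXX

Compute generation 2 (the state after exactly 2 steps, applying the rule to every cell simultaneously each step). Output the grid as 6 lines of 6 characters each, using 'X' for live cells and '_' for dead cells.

Answer: ______
_X_XX_
X____X
X___XX
_X____
__XXX_

Derivation:
Simulating step by step:
Generation 0 (given above): 14 live cells
Generation 1: 16 live cells
______
_X_XX_
_XXX_X
_XX_XX
_X____
__XXXX
Generation 2: 12 live cells
(generation 2 grid is the final answer)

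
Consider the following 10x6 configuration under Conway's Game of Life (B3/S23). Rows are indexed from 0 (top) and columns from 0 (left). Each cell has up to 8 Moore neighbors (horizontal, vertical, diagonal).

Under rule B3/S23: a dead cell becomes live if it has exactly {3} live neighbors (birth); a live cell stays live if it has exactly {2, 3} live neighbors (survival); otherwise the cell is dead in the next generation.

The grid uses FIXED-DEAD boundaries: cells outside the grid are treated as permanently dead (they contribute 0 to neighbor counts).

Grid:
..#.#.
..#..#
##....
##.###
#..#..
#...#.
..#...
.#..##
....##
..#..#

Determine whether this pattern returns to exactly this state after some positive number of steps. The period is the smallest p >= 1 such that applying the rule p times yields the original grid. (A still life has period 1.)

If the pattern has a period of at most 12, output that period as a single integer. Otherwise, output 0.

Answer: 0

Derivation:
Simulating and comparing each generation to the original:
Gen 0 (original, given above): 23 live cells
Gen 1: 24 live cells, differs from original
Gen 2: 14 live cells, differs from original
Gen 3: 13 live cells, differs from original
Gen 4: 17 live cells, differs from original
Gen 5: 15 live cells, differs from original
Gen 6: 10 live cells, differs from original
Gen 7: 10 live cells, differs from original
Gen 8: 13 live cells, differs from original
Gen 9: 9 live cells, differs from original
Gen 10: 7 live cells, differs from original
Gen 11: 6 live cells, differs from original
Gen 12: 5 live cells, differs from original
No period found within 12 steps.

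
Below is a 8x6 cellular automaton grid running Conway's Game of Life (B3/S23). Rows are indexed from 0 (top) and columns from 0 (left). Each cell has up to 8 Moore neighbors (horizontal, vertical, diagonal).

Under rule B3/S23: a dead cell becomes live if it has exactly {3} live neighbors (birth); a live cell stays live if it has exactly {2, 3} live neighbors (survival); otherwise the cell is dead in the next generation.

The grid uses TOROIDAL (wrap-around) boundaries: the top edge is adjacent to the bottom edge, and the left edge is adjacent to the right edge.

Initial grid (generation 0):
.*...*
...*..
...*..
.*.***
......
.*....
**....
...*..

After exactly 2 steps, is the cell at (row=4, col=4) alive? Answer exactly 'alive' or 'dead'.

Answer: alive

Derivation:
Simulating step by step:
Generation 0 (given above): 12 live cells
Generation 1: 18 live cells
..*.*.
..*.*.
...*..
..***.
*.*.*.
**....
***...
.**...
Generation 2: 12 live cells
..*...
..*.*.
......
.**.**
*.*.*.
...*..
......
*.....

Cell (4,4) at generation 2: 1 -> alive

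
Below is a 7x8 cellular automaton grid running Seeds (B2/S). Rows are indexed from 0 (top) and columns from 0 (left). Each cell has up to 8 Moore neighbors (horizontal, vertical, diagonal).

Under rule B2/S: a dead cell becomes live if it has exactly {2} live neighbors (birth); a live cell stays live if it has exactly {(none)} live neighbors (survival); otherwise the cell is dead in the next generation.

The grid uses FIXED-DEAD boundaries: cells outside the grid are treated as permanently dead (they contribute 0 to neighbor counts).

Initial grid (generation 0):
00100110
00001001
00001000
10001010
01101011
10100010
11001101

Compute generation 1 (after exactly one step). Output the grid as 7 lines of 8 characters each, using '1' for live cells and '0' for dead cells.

Simulating step by step:
Generation 0 (given above): 22 live cells
Generation 1: 8 live cells
(generation 1 grid is the final answer)

Answer: 00011001
00000000
00000011
00100000
00000000
00000000
00110000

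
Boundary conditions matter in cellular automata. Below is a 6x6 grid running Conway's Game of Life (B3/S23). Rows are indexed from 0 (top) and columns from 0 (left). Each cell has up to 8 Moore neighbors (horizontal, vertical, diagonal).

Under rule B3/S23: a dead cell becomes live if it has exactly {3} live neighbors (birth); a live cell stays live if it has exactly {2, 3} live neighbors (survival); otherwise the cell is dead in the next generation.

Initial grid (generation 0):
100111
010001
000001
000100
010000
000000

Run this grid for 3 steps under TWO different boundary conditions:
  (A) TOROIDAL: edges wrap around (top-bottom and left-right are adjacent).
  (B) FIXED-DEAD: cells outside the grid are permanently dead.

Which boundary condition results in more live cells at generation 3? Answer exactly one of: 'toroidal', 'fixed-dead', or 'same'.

Answer: toroidal

Derivation:
Under TOROIDAL boundary, generation 3:
110110
000000
000000
000000
000001
100010
Population = 7

Under FIXED-DEAD boundary, generation 3:
000011
000011
000000
000000
000000
000000
Population = 4

Comparison: toroidal=7, fixed-dead=4 -> toroidal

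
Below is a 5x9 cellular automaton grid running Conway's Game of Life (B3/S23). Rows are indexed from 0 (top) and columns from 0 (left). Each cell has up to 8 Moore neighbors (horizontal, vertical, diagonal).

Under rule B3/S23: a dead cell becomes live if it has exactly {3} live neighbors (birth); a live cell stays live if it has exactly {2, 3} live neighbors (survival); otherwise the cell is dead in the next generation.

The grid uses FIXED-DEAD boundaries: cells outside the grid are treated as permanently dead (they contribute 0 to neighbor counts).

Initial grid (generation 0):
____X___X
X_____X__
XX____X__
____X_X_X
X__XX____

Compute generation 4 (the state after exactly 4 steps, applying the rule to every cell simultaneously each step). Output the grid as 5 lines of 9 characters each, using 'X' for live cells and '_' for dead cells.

Simulating step by step:
Generation 0 (given above): 13 live cells
Generation 1: 15 live cells
_________
XX___X_X_
XX____X__
XX_XX__X_
___XXX___
Generation 2: 14 live cells
_________
XX____X__
____XXXX_
XX_X__X__
__XX_X___
Generation 3: 12 live cells
_________
______XX_
__X_X__X_
_X_X___X_
_XXXX____
Generation 4: 10 live cells
(generation 4 grid is the final answer)

Answer: _________
______XX_
__XX___XX
_X_______
_X_XX____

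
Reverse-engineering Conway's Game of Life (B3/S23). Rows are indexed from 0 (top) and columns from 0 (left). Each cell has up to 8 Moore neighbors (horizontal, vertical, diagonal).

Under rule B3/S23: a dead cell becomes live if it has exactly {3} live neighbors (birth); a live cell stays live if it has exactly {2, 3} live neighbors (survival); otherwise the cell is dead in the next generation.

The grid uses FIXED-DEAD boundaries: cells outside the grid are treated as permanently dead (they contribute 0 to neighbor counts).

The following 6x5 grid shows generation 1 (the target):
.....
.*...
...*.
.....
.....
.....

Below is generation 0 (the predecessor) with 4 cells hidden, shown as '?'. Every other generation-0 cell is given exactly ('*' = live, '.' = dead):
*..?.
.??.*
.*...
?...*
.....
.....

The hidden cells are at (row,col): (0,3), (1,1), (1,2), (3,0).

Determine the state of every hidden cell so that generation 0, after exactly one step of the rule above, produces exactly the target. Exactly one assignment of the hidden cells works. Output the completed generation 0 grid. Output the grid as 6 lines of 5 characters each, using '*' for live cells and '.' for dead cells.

Hidden generation-0 cells (in order): (0,3), (1,1), (1,2), (3,0).
A hidden cell only influences target cells in its own 3x3 neighborhood. Try each of the 2^4 = 16 assignments, step the completed generation 0 forward once under B3/S23, and compare with the target:
  (0,3)=. (1,1)=. (1,2)=. (3,0)=. -> step gives (1,1)='.' but target has '*' -> reject
  (0,3)=. (1,1)=. (1,2)=. (3,0)=* -> step gives (1,1)='.' but target has '*' -> reject
  (0,3)=. (1,1)=. (1,2)=* (3,0)=. -> step reproduces the target at every cell -> ACCEPT
  (0,3)=. (1,1)=. (1,2)=* (3,0)=* -> step gives (2,1)='*' but target has '.' -> reject
  (0,3)=. (1,1)=* (1,2)=. (3,0)=. -> step gives (1,0)='*' but target has '.' -> reject
  (0,3)=. (1,1)=* (1,2)=. (3,0)=* -> step gives (1,0)='*' but target has '.' -> reject
  (0,3)=. (1,1)=* (1,2)=* (3,0)=. -> step gives (0,1)='*' but target has '.' -> reject
  (0,3)=. (1,1)=* (1,2)=* (3,0)=* -> step gives (0,1)='*' but target has '.' -> reject
  (0,3)=* (1,1)=. (1,2)=. (3,0)=. -> step gives (1,1)='.' but target has '*' -> reject
  (0,3)=* (1,1)=. (1,2)=. (3,0)=* -> step gives (1,1)='.' but target has '*' -> reject
  (0,3)=* (1,1)=. (1,2)=* (3,0)=. -> step gives (0,3)='*' but target has '.' -> reject
  (0,3)=* (1,1)=. (1,2)=* (3,0)=* -> step gives (0,3)='*' but target has '.' -> reject
  (0,3)=* (1,1)=* (1,2)=. (3,0)=. -> step gives (1,0)='*' but target has '.' -> reject
  (0,3)=* (1,1)=* (1,2)=. (3,0)=* -> step gives (1,0)='*' but target has '.' -> reject
  (0,3)=* (1,1)=* (1,2)=* (3,0)=. -> step gives (0,1)='*' but target has '.' -> reject
  (0,3)=* (1,1)=* (1,2)=* (3,0)=* -> step gives (0,1)='*' but target has '.' -> reject
Unique solution: (0,3)=dead, (1,1)=dead, (1,2)=live, (3,0)=dead.
Check: live-neighbor counts of every cell in the completed generation 0:
02121
23120
11232
11110
00011
00000
Applying B3/S23 to generation 0 with these counts gives:
.....
.*...
...*.
.....
.....
.....
which matches the target exactly.

Answer: *....
..*.*
.*...
....*
.....
.....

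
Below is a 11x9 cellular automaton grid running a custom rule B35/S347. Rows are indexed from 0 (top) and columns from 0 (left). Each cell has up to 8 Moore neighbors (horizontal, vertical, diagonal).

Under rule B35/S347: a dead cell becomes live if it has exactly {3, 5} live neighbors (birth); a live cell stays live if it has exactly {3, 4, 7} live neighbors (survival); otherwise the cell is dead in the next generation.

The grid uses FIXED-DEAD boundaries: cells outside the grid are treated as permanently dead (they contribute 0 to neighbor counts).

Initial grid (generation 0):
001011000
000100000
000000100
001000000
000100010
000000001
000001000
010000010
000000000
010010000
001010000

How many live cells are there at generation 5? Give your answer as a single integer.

Answer: 0

Derivation:
Simulating step by step:
Generation 0 (given above): 16 live cells
Generation 1: 5 live cells
000100000
000011000
000000000
000000000
000000000
000000000
000000000
000000000
000000000
000100000
000100000
Generation 2: 1 live cells
000010000
000000000
000000000
000000000
000000000
000000000
000000000
000000000
000000000
000000000
000000000
Generation 3: 0 live cells
000000000
000000000
000000000
000000000
000000000
000000000
000000000
000000000
000000000
000000000
000000000
Generation 4: 0 live cells
000000000
000000000
000000000
000000000
000000000
000000000
000000000
000000000
000000000
000000000
000000000
Generation 5: 0 live cells
000000000
000000000
000000000
000000000
000000000
000000000
000000000
000000000
000000000
000000000
000000000
Population at generation 5: 0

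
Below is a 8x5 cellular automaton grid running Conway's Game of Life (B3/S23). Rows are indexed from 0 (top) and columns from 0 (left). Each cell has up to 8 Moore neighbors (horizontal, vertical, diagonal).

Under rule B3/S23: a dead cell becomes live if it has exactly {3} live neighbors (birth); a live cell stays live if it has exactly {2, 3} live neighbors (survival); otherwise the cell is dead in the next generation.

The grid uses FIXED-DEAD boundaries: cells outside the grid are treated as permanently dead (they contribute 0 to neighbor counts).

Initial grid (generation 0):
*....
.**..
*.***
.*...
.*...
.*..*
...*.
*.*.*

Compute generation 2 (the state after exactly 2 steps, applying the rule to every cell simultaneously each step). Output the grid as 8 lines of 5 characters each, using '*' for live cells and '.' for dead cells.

Answer: .*...
*.*..
*..*.
...*.
*..*.
*....
.*..*
...**

Derivation:
Simulating step by step:
Generation 0 (given above): 15 live cells
Generation 1: 17 live cells
.*...
*.*..
*..*.
**.*.
***..
..*..
.****
...*.
Generation 2: 13 live cells
(generation 2 grid is the final answer)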